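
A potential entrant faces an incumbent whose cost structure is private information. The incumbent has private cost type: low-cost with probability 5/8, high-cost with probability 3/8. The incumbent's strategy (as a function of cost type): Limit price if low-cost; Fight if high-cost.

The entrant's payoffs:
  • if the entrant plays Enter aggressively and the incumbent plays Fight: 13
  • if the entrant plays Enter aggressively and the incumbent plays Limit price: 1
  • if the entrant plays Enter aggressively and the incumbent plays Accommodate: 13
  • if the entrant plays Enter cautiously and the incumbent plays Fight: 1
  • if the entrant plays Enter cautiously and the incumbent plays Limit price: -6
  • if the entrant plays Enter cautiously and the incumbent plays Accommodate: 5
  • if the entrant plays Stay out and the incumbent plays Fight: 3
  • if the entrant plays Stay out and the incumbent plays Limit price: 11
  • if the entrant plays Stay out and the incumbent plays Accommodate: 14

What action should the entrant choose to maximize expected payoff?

E[Enter aggressively] = 5/8·(1) + 3/8·(13) = 11/2
E[Enter cautiously] = 5/8·(-6) + 3/8·(1) = -27/8
E[Stay out] = 5/8·(11) + 3/8·(3) = 8
Best response: Stay out (8 is the largest).

Stay out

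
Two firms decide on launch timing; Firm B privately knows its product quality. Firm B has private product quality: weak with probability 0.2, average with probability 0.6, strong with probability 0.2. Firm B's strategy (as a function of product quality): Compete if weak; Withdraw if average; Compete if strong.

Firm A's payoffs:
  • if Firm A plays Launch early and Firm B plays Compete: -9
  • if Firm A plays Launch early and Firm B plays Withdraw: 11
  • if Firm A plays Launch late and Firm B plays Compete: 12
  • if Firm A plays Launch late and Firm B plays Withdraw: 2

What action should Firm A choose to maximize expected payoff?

Launch late

E[Launch early] = 0.2·(-9) + 0.6·(11) + 0.2·(-9) = 3
E[Launch late] = 0.2·(12) + 0.6·(2) + 0.2·(12) = 6
Best response: Launch late (6 is the largest).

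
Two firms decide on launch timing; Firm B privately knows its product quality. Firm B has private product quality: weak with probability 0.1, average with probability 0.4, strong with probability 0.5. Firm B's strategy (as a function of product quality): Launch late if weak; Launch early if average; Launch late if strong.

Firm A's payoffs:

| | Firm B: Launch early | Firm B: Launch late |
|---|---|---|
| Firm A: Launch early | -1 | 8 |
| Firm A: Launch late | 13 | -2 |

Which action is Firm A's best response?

E[Launch early] = 0.1·(8) + 0.4·(-1) + 0.5·(8) = 4.4
E[Launch late] = 0.1·(-2) + 0.4·(13) + 0.5·(-2) = 4
Best response: Launch early (4.4 is the largest).

Launch early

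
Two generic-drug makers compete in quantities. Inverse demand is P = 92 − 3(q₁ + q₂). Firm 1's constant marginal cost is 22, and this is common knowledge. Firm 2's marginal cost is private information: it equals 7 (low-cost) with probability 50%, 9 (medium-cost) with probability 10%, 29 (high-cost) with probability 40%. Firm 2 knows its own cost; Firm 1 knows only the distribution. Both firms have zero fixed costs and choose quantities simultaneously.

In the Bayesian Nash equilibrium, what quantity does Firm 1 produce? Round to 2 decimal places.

7.11

Type-c best response for Firm 2: q₂(c) = (92 − c)/6 − q₁/2.
Firm 1 maximizes expected profit; its first-order condition is 92 − 6q₁ − 3E[q₂] − 22 = 0.
Substituting E[q₂] and solving: E[c₂] = 16, so q₁ = (92 − 2·22 + 16)/9 = 7.11111.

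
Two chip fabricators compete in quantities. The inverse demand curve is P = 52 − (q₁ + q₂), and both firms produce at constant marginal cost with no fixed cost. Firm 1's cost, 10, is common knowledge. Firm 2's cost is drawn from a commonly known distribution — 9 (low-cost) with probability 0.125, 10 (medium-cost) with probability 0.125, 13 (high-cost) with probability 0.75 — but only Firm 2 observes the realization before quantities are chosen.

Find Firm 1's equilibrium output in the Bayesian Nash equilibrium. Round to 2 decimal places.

14.71

Firm 2 with cost c maximizes (52 − (q₁+q₂) − c)·q₂, giving q₂(c) = (52 − c − q₁)/2.
E[c₂] = 0.125·9 + 0.125·10 + 0.75·13 = 12.125
Firm 1's FOC against E[q₂] yields q₁ = (52 − 2·10 + E[c₂])/3 = (52 − 20 + 12.125)/3 = 14.7083.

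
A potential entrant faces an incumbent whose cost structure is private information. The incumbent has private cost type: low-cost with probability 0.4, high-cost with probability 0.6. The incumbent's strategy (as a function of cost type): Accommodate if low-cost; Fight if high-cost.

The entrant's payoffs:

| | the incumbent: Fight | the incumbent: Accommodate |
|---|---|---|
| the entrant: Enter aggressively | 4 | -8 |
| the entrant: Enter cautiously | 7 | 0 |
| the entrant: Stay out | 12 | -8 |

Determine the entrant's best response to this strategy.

E[Enter aggressively] = 0.4·(-8) + 0.6·(4) = -0.8
E[Enter cautiously] = 0.4·(0) + 0.6·(7) = 4.2
E[Stay out] = 0.4·(-8) + 0.6·(12) = 4
Best response: Enter cautiously (4.2 is the largest).

Enter cautiously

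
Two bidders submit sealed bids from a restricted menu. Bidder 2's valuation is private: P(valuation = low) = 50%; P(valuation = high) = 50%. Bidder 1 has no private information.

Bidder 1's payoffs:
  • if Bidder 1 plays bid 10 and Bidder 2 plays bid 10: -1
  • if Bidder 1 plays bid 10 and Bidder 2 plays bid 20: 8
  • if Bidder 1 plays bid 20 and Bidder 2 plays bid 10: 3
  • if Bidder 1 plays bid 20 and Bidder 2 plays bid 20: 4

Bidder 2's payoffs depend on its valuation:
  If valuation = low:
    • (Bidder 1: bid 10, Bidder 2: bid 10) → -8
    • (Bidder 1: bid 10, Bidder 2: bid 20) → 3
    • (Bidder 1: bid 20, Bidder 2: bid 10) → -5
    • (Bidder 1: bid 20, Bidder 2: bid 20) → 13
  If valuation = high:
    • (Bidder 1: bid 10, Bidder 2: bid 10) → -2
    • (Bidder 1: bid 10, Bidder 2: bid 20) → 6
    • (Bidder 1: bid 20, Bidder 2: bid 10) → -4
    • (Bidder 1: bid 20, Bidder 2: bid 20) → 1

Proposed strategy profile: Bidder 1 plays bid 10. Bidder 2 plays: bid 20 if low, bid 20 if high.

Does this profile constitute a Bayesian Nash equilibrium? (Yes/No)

Yes

A profile is a BNE iff every type of every player is best-responding given beliefs about the other side.
Bidder 1 plays bid 10: E[bid 10] = 0.5·(8) + 0.5·(8) = 8; E[bid 20] = 4. Best-responding. ✓
Bidder 2 (valuation low), facing bid 10: bid 10 gives -8, bid 20 gives 3. Proposed bid 20 is best. ✓
Bidder 2 (valuation high), facing bid 10: bid 10 gives -2, bid 20 gives 6. Proposed bid 20 is best. ✓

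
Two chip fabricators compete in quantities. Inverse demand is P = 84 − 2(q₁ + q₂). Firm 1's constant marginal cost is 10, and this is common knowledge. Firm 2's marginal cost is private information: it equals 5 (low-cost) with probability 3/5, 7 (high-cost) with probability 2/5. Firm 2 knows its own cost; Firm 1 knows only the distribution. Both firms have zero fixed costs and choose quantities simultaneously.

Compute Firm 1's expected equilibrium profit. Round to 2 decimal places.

270.67

Firm 2 with cost c maximizes (84 − 2(q₁+q₂) − c)·q₂, giving q₂(c) = (84 − c − 2q₁)/4.
E[c₂] = 3/5·5 + 2/5·7 = 5.8
Firm 1's FOC against E[q₂] yields q₁ = (84 − 2·10 + E[c₂])/6 = (84 − 20 + 5.8)/6 = 11.6333.
E[P] = 84 − 2·(q₁ + E[q₂]) = 33.2667; Firm 1's expected profit = (E[P] − 10)·q₁ = (33.2667 − 10)·11.6333 = 270.669.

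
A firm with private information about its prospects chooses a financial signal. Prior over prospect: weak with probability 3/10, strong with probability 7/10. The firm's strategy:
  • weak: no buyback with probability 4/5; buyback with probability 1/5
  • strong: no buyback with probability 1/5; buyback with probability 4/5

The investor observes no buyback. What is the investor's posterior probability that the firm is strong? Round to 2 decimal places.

0.37

P(no buyback) = (3/10)·(4/5) + (7/10)·(1/5) = 19/50
P(strong | no buyback) = ((7/10)·(1/5)) / (19/50) = (7/50) / (19/50) = 7/19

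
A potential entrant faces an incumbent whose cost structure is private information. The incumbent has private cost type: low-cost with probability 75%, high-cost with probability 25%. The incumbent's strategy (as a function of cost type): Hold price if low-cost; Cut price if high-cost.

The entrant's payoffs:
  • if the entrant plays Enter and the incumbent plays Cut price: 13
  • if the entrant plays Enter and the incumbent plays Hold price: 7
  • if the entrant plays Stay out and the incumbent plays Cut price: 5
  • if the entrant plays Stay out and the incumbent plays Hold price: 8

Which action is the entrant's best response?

Enter

Compute the entrant's expected payoff for each action, taking the expectation over the incumbent's type.
E[Enter] = 0.75·(7) + 0.25·(13) = 8.5
E[Stay out] = 0.75·(8) + 0.25·(5) = 7.25
Best response: Enter (8.5 is the largest).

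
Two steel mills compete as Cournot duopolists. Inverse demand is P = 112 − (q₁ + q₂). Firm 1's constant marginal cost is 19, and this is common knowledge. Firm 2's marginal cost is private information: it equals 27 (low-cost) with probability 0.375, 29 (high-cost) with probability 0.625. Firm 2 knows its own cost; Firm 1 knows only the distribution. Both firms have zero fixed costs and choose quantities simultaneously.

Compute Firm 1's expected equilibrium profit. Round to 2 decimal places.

Type-c best response for Firm 2: q₂(c) = (112 − c)/2 − q₁/2.
Firm 1 maximizes expected profit; its first-order condition is 112 − 2q₁ − E[q₂] − 19 = 0.
Substituting E[q₂] and solving: E[c₂] = 28.25, so q₁ = (112 − 2·19 + 28.25)/3 = 34.0833.
E[P] = 112 − (q₁ + E[q₂]) = 53.0833; Firm 1's expected profit = (E[P] − 19)·q₁ = (53.0833 − 19)·34.0833 = 1161.67.

1161.67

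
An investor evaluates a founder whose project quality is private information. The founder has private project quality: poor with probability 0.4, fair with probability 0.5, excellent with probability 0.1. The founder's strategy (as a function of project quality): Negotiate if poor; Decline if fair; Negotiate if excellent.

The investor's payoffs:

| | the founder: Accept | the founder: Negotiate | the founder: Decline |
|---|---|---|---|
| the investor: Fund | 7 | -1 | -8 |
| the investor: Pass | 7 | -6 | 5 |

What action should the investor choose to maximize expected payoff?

Pass

E[Fund] = 0.4·(-1) + 0.5·(-8) + 0.1·(-1) = -4.5
E[Pass] = 0.4·(-6) + 0.5·(5) + 0.1·(-6) = -0.5
Best response: Pass (-0.5 is the largest).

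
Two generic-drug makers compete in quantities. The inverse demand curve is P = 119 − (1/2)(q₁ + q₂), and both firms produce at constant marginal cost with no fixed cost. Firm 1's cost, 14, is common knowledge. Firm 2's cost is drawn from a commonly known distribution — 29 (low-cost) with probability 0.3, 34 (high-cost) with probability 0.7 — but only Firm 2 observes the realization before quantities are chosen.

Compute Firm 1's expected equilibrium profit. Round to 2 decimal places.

Type-c best response for Firm 2: q₂(c) = (119 − c) − q₁/2.
Firm 1 maximizes expected profit; its first-order condition is 119 − q₁ − (1/2)E[q₂] − 14 = 0.
Substituting E[q₂] and solving: E[c₂] = 32.5, so q₁ = (119 − 2·14 + 32.5)/(3/2) = 82.3333.
E[P] = 119 − (1/2)·(q₁ + E[q₂]) = 55.1667; Firm 1's expected profit = (E[P] − 14)·q₁ = (55.1667 − 14)·82.3333 = 3389.39.

3389.39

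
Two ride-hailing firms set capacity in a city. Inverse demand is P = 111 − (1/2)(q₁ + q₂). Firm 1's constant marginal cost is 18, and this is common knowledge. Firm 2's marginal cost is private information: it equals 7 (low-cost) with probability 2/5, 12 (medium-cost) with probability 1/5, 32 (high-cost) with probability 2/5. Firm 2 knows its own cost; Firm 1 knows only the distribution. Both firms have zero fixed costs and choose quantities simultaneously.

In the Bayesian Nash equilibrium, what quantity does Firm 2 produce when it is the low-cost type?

Type-c best response for Firm 2: q₂(c) = (111 − c) − q₁/2.
Firm 1 maximizes expected profit; its first-order condition is 111 − q₁ − (1/2)E[q₂] − 18 = 0.
Substituting E[q₂] and solving: E[c₂] = 18, so q₁ = (111 − 2·18 + 18)/(3/2) = 62.
q₂(low-cost) = (111 − 7 − (1/2)·62) = 73.

73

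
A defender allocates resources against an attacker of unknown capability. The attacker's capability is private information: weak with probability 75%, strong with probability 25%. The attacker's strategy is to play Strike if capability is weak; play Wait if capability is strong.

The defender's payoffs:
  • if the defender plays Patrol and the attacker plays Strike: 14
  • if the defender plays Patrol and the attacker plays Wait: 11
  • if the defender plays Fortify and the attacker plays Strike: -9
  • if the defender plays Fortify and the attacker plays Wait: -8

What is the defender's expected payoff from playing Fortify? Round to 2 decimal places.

-8.75

E[Fortify] = 0.75·(-9) + 0.25·(-8) = (-6.75) + (-2) = -8.75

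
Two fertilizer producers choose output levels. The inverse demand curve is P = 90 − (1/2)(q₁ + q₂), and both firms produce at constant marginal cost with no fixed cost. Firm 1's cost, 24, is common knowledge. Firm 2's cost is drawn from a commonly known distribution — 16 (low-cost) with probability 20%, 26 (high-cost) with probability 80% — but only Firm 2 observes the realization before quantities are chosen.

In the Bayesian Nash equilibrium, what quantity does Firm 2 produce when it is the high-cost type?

42

Each type of Firm 2 best-responds to q₁; Firm 1 best-responds to the expected q₂ over Firm 2's types.
Firm 2 with cost c maximizes (90 − (1/2)(q₁+q₂) − c)·q₂, giving q₂(c) = (90 − c − (1/2)q₁).
E[c₂] = 0.2·16 + 0.8·26 = 24
Firm 1's FOC against E[q₂] yields q₁ = (90 − 2·24 + E[c₂])/(3/2) = (90 − 48 + 24)/(3/2) = 44.
q₂(high-cost) = (90 − 26 − (1/2)·44) = 42.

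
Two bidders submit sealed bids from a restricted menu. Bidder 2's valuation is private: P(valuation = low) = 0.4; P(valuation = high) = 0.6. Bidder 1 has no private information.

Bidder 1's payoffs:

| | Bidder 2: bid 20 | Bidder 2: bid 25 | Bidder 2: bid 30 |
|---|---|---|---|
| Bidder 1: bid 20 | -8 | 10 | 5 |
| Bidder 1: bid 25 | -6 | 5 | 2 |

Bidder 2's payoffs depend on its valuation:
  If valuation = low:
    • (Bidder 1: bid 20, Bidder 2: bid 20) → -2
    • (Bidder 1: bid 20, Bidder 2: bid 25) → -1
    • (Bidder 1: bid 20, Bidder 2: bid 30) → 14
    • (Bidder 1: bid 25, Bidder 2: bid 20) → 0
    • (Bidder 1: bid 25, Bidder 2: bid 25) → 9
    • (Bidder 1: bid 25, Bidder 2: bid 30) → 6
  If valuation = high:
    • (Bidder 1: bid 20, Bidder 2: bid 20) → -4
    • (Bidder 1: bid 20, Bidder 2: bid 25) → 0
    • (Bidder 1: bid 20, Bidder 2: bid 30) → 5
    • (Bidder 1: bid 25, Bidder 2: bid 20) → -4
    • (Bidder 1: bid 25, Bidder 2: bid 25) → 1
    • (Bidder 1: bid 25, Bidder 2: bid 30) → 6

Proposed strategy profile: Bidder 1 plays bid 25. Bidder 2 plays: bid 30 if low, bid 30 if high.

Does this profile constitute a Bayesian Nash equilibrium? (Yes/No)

No

Bidder 1 plays bid 25: E[bid 25] = 0.4·(2) + 0.6·(2) = 2; E[bid 20] = 5. Not best-responding. ✗
Bidder 2 (valuation low), facing bid 25: bid 20 gives 0, bid 25 gives 9, bid 30 gives 6. Proposed bid 30 is not best — profitable deviation exists. ✗
Bidder 2 (valuation high), facing bid 25: bid 20 gives -4, bid 25 gives 1, bid 30 gives 6. Proposed bid 30 is best. ✓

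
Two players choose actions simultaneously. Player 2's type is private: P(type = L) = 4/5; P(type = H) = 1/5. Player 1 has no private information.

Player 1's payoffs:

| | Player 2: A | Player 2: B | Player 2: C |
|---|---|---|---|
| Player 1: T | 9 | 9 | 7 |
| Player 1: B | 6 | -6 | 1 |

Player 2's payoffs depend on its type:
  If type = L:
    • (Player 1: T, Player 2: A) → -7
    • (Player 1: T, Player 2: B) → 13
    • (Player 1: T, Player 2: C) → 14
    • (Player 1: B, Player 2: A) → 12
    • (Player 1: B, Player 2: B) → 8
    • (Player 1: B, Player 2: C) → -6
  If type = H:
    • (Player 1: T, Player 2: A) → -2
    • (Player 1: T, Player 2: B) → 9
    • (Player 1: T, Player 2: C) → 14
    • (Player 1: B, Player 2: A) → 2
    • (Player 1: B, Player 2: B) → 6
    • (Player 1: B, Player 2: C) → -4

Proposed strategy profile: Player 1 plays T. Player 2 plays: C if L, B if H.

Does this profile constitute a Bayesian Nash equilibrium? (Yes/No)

No

Player 1 plays T: E[T] = 4/5·(7) + 1/5·(9) = 37/5; E[B] = -2/5. Best-responding. ✓
Player 2 (type L), facing T: A gives -7, B gives 13, C gives 14. Proposed C is best. ✓
Player 2 (type H), facing T: A gives -2, B gives 9, C gives 14. Proposed B is not best — profitable deviation exists. ✗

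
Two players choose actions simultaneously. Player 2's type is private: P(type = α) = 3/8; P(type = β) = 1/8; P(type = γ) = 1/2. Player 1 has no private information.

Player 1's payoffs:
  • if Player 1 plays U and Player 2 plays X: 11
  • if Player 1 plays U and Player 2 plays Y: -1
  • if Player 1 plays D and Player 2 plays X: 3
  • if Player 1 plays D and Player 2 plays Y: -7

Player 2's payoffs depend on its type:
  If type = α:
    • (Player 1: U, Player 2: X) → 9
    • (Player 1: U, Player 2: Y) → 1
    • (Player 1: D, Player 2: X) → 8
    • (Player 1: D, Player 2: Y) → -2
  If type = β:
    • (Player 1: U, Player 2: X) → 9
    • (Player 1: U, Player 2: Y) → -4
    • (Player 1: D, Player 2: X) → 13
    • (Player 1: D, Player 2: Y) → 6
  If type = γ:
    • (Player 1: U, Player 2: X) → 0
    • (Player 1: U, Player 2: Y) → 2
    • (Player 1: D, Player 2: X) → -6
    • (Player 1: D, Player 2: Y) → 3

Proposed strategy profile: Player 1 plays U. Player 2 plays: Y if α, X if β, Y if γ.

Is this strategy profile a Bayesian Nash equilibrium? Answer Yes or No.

Player 1 plays U: E[U] = 3/8·(-1) + 1/8·(11) + 1/2·(-1) = 1/2; E[D] = -23/4. Best-responding. ✓
Player 2 (type α), facing U: X gives 9, Y gives 1. Proposed Y is not best — profitable deviation exists. ✗
Player 2 (type β), facing U: X gives 9, Y gives -4. Proposed X is best. ✓
Player 2 (type γ), facing U: X gives 0, Y gives 2. Proposed Y is best. ✓

No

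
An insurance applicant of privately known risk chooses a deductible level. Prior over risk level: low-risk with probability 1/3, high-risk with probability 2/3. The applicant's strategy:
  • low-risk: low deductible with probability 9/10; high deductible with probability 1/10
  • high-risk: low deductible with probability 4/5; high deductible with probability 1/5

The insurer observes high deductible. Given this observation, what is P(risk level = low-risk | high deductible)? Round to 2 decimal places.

0.20

P(high deductible) = (1/3)·(1/10) + (2/3)·(1/5) = 1/6
P(low-risk | high deductible) = ((1/3)·(1/10)) / (1/6) = (1/30) / (1/6) = 1/5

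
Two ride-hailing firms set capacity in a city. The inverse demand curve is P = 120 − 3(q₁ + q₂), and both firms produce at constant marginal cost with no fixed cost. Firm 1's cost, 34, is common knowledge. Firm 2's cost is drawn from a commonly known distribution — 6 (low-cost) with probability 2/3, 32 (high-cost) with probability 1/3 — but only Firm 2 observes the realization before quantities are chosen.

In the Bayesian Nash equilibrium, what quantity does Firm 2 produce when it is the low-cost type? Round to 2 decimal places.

15.30

Type-c best response for Firm 2: q₂(c) = (120 − c)/6 − q₁/2.
Firm 1 maximizes expected profit; its first-order condition is 120 − 6q₁ − 3E[q₂] − 34 = 0.
Substituting E[q₂] and solving: E[c₂] = 14.6667, so q₁ = (120 − 2·34 + 14.6667)/9 = 7.40741.
q₂(low-cost) = (120 − 6 − 3·7.40741)/6 = 15.2963.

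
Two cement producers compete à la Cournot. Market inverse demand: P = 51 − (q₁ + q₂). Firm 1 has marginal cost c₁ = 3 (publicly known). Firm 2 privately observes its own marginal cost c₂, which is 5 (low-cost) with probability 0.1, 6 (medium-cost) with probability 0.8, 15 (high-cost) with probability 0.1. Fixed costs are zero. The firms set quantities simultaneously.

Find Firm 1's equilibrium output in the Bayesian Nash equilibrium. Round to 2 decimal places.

Each type of Firm 2 best-responds to q₁; Firm 1 best-responds to the expected q₂ over Firm 2's types.
Firm 2 with cost c maximizes (51 − (q₁+q₂) − c)·q₂, giving q₂(c) = (51 − c − q₁)/2.
E[c₂] = 0.1·5 + 0.8·6 + 0.1·15 = 6.8
Firm 1's FOC against E[q₂] yields q₁ = (51 − 2·3 + E[c₂])/3 = (51 − 6 + 6.8)/3 = 17.2667.

17.27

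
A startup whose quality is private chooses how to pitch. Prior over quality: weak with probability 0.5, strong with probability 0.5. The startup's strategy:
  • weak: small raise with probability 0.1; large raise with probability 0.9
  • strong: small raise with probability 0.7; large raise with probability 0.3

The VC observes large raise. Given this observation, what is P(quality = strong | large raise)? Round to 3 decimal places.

0.250

Apply Bayes' rule using the sender's strategy as the likelihood.
P(large raise) = 0.5·0.9 + 0.5·0.3 = 0.6
P(strong | large raise) = (0.5·0.3) / 0.6 = 0.15 / 0.6 = 0.25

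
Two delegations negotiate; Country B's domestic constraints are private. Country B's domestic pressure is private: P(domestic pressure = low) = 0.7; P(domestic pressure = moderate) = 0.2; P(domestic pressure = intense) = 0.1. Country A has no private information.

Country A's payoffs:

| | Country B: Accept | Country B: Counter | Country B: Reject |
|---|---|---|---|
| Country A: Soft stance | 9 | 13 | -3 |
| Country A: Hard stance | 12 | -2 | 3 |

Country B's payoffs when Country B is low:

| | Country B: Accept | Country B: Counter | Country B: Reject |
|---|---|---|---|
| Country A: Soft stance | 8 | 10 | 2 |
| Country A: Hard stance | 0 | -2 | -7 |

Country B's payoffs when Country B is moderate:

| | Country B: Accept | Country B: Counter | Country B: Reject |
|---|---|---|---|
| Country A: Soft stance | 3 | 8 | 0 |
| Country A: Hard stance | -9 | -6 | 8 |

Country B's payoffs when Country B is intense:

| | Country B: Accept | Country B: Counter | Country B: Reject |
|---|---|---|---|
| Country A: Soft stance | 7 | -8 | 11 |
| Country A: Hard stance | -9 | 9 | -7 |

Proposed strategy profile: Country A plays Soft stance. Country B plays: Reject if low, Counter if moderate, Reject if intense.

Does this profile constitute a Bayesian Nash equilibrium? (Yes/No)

Country A plays Soft stance: E[Soft stance] = 0.7·(-3) + 0.2·(13) + 0.1·(-3) = 0.2; E[Hard stance] = 2. Not best-responding. ✗
Country B (domestic pressure low), facing Soft stance: Accept gives 8, Counter gives 10, Reject gives 2. Proposed Reject is not best — profitable deviation exists. ✗
Country B (domestic pressure moderate), facing Soft stance: Accept gives 3, Counter gives 8, Reject gives 0. Proposed Counter is best. ✓
Country B (domestic pressure intense), facing Soft stance: Accept gives 7, Counter gives -8, Reject gives 11. Proposed Reject is best. ✓

No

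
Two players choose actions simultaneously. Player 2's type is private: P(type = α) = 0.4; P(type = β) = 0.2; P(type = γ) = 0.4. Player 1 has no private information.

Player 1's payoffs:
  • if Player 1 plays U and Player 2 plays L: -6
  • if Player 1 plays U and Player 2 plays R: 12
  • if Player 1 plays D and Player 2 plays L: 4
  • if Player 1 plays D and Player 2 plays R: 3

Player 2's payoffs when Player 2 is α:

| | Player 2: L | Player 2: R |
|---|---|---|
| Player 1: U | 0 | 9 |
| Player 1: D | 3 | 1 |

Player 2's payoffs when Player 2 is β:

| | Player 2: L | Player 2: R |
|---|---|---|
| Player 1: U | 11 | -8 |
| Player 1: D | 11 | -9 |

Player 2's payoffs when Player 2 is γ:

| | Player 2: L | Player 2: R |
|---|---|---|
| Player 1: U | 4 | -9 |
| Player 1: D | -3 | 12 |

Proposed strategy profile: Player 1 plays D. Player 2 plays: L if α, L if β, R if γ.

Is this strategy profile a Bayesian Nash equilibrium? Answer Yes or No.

Player 1 plays D: E[D] = 0.4·(4) + 0.2·(4) + 0.4·(3) = 3.6; E[U] = 1.2. Best-responding. ✓
Player 2 (type α), facing D: L gives 3, R gives 1. Proposed L is best. ✓
Player 2 (type β), facing D: L gives 11, R gives -9. Proposed L is best. ✓
Player 2 (type γ), facing D: L gives -3, R gives 12. Proposed R is best. ✓

Yes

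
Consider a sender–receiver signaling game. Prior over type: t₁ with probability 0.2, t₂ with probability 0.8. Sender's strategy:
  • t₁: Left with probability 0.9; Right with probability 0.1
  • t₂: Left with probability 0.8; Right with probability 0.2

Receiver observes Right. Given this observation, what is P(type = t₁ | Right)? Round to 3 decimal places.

0.111

Apply Bayes' rule using the sender's strategy as the likelihood.
P(Right) = 0.2·0.1 + 0.8·0.2 = 0.18
P(t₁ | Right) = (0.2·0.1) / 0.18 = 0.02 / 0.18 = 0.111111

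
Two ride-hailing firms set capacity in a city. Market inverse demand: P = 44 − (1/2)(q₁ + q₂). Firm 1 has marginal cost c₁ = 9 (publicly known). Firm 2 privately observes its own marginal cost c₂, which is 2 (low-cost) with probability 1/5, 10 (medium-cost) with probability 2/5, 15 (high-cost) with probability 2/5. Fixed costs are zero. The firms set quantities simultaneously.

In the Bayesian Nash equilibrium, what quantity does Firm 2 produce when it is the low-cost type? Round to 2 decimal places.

29.87

Firm 2 with cost c maximizes (44 − (1/2)(q₁+q₂) − c)·q₂, giving q₂(c) = (44 − c − (1/2)q₁).
E[c₂] = 1/5·2 + 2/5·10 + 2/5·15 = 10.4
Firm 1's FOC against E[q₂] yields q₁ = (44 − 2·9 + E[c₂])/(3/2) = (44 − 18 + 10.4)/(3/2) = 24.2667.
q₂(low-cost) = (44 − 2 − (1/2)·24.2667) = 29.8667.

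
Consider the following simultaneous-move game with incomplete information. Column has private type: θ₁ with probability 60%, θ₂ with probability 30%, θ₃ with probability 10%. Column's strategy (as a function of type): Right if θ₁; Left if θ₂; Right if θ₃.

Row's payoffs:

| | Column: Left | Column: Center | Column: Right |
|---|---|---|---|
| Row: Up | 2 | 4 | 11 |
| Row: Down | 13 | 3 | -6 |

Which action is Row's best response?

E[Up] = 0.6·(11) + 0.3·(2) + 0.1·(11) = 8.3
E[Down] = 0.6·(-6) + 0.3·(13) + 0.1·(-6) = -0.3
Best response: Up (8.3 is the largest).

Up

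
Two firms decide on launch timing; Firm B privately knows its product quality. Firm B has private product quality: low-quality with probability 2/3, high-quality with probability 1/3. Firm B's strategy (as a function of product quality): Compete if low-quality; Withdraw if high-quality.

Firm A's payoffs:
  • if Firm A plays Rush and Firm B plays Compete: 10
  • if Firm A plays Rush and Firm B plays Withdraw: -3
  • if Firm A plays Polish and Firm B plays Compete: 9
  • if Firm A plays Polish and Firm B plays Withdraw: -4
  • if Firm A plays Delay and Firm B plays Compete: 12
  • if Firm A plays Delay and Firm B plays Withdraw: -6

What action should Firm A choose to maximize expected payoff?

E[Rush] = 2/3·(10) + 1/3·(-3) = 17/3
E[Polish] = 2/3·(9) + 1/3·(-4) = 14/3
E[Delay] = 2/3·(12) + 1/3·(-6) = 6
Best response: Delay (6 is the largest).

Delay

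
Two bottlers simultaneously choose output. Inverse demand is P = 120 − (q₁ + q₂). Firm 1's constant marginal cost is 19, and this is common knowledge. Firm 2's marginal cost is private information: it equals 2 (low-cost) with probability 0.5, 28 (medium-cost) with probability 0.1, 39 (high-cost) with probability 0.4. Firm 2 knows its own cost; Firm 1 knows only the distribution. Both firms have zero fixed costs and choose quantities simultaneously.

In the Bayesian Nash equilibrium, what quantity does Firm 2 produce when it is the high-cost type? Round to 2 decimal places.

Each type of Firm 2 best-responds to q₁; Firm 1 best-responds to the expected q₂ over Firm 2's types.
Firm 2 with cost c maximizes (120 − (q₁+q₂) − c)·q₂, giving q₂(c) = (120 − c − q₁)/2.
E[c₂] = 0.5·2 + 0.1·28 + 0.4·39 = 19.4
Firm 1's FOC against E[q₂] yields q₁ = (120 − 2·19 + E[c₂])/3 = (120 − 38 + 19.4)/3 = 33.8.
q₂(high-cost) = (120 − 39 − 33.8)/2 = 23.6.

23.60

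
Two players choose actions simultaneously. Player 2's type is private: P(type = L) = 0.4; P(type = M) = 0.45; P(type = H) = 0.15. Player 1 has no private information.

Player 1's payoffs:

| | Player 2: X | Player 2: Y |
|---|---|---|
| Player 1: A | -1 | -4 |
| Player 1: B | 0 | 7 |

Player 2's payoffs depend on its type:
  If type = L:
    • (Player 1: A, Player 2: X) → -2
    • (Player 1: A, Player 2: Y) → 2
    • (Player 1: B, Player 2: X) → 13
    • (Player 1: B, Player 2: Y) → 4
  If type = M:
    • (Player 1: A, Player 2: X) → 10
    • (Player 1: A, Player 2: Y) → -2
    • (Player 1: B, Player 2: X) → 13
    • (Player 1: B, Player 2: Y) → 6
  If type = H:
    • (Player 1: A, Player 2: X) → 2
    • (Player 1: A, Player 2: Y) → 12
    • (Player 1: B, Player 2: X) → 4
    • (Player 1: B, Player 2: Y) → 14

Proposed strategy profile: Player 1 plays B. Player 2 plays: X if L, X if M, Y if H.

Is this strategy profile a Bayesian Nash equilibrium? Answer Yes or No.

A profile is a BNE iff every type of every player is best-responding given beliefs about the other side.
Player 1 plays B: E[B] = 0.4·(0) + 0.45·(0) + 0.15·(7) = 1.05; E[A] = -1.45. Best-responding. ✓
Player 2 (type L), facing B: X gives 13, Y gives 4. Proposed X is best. ✓
Player 2 (type M), facing B: X gives 13, Y gives 6. Proposed X is best. ✓
Player 2 (type H), facing B: X gives 4, Y gives 14. Proposed Y is best. ✓

Yes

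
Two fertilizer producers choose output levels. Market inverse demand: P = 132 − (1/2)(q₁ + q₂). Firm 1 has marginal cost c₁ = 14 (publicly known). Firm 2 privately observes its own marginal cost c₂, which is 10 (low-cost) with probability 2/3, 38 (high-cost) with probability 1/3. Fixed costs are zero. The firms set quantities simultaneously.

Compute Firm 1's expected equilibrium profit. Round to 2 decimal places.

3380.25

Type-c best response for Firm 2: q₂(c) = (132 − c) − q₁/2.
Firm 1 maximizes expected profit; its first-order condition is 132 − q₁ − (1/2)E[q₂] − 14 = 0.
Substituting E[q₂] and solving: E[c₂] = 19.3333, so q₁ = (132 − 2·14 + 19.3333)/(3/2) = 82.2222.
E[P] = 132 − (1/2)·(q₁ + E[q₂]) = 55.1111; Firm 1's expected profit = (E[P] − 14)·q₁ = (55.1111 − 14)·82.2222 = 3380.25.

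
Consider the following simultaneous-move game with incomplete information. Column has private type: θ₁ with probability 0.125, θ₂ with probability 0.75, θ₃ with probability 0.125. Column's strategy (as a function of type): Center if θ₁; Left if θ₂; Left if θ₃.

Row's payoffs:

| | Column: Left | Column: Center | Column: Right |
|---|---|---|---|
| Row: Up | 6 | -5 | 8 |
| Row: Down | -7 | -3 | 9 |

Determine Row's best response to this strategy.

Up

E[Up] = 0.125·(-5) + 0.75·(6) + 0.125·(6) = 4.625
E[Down] = 0.125·(-3) + 0.75·(-7) + 0.125·(-7) = -6.5
Best response: Up (4.625 is the largest).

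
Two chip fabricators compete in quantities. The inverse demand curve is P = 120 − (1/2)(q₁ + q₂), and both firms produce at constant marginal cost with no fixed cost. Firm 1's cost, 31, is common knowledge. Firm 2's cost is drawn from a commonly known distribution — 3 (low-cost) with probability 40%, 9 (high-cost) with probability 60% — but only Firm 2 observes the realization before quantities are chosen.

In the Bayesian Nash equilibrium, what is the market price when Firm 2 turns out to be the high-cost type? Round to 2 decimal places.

Type-c best response for Firm 2: q₂(c) = (120 − c) − q₁/2.
Firm 1 maximizes expected profit; its first-order condition is 120 − q₁ − (1/2)E[q₂] − 31 = 0.
Substituting E[q₂] and solving: E[c₂] = 6.6, so q₁ = (120 − 2·31 + 6.6)/(3/2) = 43.0667.
q₂(high-cost) = 89.4667, so P = 120 − (1/2)·(43.0667 + 89.4667) = 53.7333.

53.73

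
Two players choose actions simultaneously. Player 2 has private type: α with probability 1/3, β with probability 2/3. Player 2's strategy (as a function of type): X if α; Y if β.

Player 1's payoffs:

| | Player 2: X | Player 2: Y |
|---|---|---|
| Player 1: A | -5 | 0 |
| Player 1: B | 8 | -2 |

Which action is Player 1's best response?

B

Compute Player 1's expected payoff for each action, taking the expectation over Player 2's type.
E[A] = 1/3·(-5) + 2/3·(0) = -5/3
E[B] = 1/3·(8) + 2/3·(-2) = 4/3
Best response: B (4/3 is the largest).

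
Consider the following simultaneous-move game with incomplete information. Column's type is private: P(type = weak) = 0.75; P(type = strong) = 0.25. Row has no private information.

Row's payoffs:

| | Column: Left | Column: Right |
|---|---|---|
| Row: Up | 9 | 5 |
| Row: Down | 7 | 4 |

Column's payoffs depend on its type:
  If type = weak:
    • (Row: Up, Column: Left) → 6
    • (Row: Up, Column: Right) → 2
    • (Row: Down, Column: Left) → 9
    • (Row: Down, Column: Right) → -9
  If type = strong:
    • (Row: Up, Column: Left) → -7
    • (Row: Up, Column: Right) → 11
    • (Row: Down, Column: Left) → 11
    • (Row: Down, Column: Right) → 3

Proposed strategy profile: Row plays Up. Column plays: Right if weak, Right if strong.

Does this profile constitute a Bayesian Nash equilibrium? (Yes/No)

No

Row plays Up: E[Up] = 0.75·(5) + 0.25·(5) = 5; E[Down] = 4. Best-responding. ✓
Column (type weak), facing Up: Left gives 6, Right gives 2. Proposed Right is not best — profitable deviation exists. ✗
Column (type strong), facing Up: Left gives -7, Right gives 11. Proposed Right is best. ✓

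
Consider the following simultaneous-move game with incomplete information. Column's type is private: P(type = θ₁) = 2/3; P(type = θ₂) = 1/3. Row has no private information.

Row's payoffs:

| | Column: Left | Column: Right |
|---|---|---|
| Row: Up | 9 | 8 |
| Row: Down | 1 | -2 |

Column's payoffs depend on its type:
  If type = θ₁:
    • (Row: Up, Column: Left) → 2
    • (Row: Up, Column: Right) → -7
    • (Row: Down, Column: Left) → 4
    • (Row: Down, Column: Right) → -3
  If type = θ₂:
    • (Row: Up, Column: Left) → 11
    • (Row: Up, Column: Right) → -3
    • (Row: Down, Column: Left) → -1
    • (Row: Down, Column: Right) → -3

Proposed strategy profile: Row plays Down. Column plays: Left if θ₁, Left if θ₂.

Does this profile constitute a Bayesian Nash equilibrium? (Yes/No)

No

A profile is a BNE iff every type of every player is best-responding given beliefs about the other side.
Row plays Down: E[Down] = 2/3·(1) + 1/3·(1) = 1; E[Up] = 9. Not best-responding. ✗
Column (type θ₁), facing Down: Left gives 4, Right gives -3. Proposed Left is best. ✓
Column (type θ₂), facing Down: Left gives -1, Right gives -3. Proposed Left is best. ✓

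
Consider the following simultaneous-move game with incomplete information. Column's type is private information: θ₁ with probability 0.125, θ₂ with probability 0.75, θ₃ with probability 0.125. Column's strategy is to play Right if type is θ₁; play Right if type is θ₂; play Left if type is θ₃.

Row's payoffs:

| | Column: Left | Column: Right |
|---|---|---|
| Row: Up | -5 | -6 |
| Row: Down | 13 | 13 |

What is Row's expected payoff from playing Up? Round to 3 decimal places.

E[Up] = 0.125·(-6) + 0.75·(-6) + 0.125·(-5) = (-0.75) + (-4.5) + (-0.625) = -5.875

-5.875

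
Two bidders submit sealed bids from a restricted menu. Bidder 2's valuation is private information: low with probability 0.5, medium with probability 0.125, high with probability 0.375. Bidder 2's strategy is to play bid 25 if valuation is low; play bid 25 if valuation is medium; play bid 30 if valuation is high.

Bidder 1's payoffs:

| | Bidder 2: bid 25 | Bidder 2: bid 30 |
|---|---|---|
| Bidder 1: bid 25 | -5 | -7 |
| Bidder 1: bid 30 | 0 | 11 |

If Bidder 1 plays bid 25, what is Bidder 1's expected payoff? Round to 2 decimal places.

-5.75

E[bid 25] = 0.5·(-5) + 0.125·(-5) + 0.375·(-7) = (-2.5) + (-0.625) + (-2.625) = -5.75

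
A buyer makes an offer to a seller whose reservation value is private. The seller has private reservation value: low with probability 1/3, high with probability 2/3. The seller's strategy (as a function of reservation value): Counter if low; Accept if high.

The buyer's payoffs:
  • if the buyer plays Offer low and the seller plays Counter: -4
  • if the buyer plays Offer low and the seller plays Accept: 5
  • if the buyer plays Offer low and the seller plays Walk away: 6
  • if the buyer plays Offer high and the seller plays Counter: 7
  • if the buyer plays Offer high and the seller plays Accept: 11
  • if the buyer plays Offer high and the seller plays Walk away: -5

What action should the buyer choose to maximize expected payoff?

Offer high

E[Offer low] = 1/3·(-4) + 2/3·(5) = 2
E[Offer high] = 1/3·(7) + 2/3·(11) = 29/3
Best response: Offer high (29/3 is the largest).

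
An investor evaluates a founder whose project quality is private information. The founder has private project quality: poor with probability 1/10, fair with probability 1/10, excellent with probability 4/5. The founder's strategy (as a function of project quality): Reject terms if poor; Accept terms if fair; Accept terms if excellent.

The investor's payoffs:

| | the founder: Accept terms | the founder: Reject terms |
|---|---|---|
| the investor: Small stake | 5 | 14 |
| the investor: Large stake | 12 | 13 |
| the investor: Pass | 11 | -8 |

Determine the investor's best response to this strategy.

Large stake

E[Small stake] = 1/10·(14) + 1/10·(5) + 4/5·(5) = 59/10
E[Large stake] = 1/10·(13) + 1/10·(12) + 4/5·(12) = 121/10
E[Pass] = 1/10·(-8) + 1/10·(11) + 4/5·(11) = 91/10
Best response: Large stake (121/10 is the largest).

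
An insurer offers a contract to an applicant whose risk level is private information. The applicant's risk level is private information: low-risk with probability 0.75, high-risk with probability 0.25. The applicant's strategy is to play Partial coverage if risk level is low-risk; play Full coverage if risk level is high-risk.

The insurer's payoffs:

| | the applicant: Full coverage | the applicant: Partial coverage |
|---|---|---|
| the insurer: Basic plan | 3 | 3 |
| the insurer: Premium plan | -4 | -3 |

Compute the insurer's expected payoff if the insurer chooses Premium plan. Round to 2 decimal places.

-3.25

E[Premium plan] = 0.75·(-3) + 0.25·(-4) = (-2.25) + (-1) = -3.25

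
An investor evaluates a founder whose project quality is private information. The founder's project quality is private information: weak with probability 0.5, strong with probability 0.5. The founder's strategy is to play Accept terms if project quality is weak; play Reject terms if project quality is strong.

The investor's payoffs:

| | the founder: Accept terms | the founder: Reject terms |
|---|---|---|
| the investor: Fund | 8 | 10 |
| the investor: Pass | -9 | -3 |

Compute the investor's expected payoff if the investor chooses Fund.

9

E[Fund] = 0.5·8 + 0.5·10 = 4 + 5 = 9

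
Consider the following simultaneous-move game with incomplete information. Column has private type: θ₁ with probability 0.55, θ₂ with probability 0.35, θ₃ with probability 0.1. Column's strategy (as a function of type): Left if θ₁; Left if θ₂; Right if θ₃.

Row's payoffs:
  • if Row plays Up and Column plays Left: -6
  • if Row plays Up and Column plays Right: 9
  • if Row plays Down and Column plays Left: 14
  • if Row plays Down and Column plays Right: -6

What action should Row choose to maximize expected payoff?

E[Up] = 0.55·(-6) + 0.35·(-6) + 0.1·(9) = -4.5
E[Down] = 0.55·(14) + 0.35·(14) + 0.1·(-6) = 12
Best response: Down (12 is the largest).

Down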